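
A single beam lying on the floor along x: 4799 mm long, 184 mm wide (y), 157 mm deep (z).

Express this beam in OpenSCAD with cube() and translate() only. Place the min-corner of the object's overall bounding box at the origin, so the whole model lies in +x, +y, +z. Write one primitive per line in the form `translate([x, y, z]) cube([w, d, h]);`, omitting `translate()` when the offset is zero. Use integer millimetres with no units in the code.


cube([4799, 184, 157]);


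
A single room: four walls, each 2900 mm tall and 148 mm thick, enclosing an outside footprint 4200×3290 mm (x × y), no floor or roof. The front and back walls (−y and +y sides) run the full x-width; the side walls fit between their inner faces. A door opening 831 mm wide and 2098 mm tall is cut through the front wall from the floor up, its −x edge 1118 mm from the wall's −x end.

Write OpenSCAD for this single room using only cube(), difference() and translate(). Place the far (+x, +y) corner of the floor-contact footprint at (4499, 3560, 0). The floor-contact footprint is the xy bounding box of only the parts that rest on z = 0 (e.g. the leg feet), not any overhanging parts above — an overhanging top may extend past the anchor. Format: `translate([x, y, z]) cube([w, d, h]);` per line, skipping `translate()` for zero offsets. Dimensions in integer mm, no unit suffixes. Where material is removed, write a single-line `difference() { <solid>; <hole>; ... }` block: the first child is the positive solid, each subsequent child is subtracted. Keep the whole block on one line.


difference() { translate([299, 270, 0]) cube([4200, 148, 2900]); translate([1417, 270, 0]) cube([831, 148, 2098]); }
translate([299, 3412, 0]) cube([4200, 148, 2900]);
translate([299, 418, 0]) cube([148, 2994, 2900]);
translate([4351, 418, 0]) cube([148, 2994, 2900]);


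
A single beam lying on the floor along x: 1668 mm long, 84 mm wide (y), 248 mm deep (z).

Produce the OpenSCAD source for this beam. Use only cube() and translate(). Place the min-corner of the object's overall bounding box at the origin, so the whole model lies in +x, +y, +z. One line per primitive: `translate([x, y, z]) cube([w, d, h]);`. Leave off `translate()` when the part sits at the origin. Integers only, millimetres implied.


cube([1668, 84, 248]);


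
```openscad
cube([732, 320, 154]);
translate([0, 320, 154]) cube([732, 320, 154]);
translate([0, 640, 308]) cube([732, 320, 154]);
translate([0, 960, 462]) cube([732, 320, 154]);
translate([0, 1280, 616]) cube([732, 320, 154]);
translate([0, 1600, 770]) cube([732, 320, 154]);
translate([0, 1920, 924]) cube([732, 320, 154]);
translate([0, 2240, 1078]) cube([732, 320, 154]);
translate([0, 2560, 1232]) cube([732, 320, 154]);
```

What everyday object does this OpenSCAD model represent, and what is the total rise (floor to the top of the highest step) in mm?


A staircase. The total rise is 1386 mm.

9 identical blocks, each offset up and back from the previous — a staircase. Each step is 154 mm tall and there are 9 of them, so the total rise is 9 × 154 = 1386 mm.


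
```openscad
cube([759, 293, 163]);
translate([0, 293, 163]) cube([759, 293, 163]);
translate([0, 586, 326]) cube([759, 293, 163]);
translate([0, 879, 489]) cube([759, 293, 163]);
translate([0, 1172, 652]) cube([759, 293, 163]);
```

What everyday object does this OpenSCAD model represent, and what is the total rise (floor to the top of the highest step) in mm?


A staircase. The total rise is 815 mm.

5 identical blocks, each offset up and back from the previous — a staircase. Each step is 163 mm tall and there are 5 of them, so the total rise is 5 × 163 = 815 mm.


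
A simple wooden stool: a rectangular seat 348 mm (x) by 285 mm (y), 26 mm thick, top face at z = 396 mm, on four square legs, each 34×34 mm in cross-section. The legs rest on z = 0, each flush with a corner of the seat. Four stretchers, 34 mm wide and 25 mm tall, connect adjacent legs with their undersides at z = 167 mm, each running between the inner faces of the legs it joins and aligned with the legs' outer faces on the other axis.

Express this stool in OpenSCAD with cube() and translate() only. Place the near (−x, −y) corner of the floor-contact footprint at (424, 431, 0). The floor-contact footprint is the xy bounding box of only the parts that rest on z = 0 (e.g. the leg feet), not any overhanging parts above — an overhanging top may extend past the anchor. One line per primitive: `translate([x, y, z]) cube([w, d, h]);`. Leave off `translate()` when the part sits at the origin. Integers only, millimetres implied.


translate([424, 431, 370]) cube([348, 285, 26]);
translate([424, 431, 0]) cube([34, 34, 370]);
translate([738, 431, 0]) cube([34, 34, 370]);
translate([424, 682, 0]) cube([34, 34, 370]);
translate([738, 682, 0]) cube([34, 34, 370]);
translate([458, 431, 167]) cube([280, 34, 25]);
translate([458, 682, 167]) cube([280, 34, 25]);
translate([424, 465, 167]) cube([34, 217, 25]);
translate([738, 465, 167]) cube([34, 217, 25]);


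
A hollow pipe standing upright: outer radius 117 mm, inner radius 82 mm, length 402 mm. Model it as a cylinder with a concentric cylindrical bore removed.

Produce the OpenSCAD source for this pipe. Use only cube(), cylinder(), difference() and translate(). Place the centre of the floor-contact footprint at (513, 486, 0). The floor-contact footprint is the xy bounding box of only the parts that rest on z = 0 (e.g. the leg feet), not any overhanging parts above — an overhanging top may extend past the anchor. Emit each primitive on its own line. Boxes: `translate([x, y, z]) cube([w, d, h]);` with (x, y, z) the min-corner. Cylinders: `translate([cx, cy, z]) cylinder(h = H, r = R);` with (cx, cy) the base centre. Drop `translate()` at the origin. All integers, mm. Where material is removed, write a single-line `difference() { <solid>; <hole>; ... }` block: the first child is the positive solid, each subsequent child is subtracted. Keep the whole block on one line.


difference() { translate([513, 486, 0]) cylinder(h = 402, r = 117); translate([513, 486, 0]) cylinder(h = 402, r = 82); }


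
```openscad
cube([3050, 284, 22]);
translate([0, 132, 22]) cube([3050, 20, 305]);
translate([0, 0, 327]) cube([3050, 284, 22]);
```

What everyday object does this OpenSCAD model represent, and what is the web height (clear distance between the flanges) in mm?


An I-beam. The web height is 305 mm.

Two wide flanges with a thin centred web — an I-beam. Overall 349 mm minus two 22 mm flanges gives a web of 349 − 2·22 = 305 mm.


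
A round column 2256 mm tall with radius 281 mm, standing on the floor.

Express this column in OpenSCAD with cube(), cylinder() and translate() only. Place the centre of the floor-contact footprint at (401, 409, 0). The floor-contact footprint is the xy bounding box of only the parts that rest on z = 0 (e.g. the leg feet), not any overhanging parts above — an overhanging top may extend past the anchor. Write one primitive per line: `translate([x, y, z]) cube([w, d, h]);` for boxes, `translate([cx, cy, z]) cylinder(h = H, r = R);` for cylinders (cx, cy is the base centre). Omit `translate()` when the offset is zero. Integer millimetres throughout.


translate([401, 409, 0]) cylinder(h = 2256, r = 281);


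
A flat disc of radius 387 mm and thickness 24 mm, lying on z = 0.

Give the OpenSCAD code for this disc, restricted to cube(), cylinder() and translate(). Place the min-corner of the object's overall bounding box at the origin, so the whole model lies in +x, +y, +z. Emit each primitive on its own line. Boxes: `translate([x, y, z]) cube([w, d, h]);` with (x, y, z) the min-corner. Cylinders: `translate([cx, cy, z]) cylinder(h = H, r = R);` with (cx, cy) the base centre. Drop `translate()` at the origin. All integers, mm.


translate([387, 387, 0]) cylinder(h = 24, r = 387);


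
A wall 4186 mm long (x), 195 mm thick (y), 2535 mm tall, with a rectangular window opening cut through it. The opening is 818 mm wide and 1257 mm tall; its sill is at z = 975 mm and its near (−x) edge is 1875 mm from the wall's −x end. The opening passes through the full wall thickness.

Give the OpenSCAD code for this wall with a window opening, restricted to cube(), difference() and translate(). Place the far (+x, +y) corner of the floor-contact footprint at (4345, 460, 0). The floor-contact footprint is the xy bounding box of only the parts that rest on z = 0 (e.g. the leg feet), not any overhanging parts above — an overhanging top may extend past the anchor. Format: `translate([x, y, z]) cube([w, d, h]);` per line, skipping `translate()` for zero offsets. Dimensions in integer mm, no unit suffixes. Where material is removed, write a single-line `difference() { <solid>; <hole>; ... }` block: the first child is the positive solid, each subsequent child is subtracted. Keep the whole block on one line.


difference() { translate([159, 265, 0]) cube([4186, 195, 2535]); translate([2034, 265, 975]) cube([818, 195, 1257]); }


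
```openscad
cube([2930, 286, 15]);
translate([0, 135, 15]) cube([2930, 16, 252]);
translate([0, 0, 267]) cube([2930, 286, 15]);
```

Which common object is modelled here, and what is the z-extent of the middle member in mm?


An I-beam. The web height is 252 mm.

Two wide flanges with a thin centred web — an I-beam. Overall 282 mm minus two 15 mm flanges gives a web of 282 − 2·15 = 252 mm.


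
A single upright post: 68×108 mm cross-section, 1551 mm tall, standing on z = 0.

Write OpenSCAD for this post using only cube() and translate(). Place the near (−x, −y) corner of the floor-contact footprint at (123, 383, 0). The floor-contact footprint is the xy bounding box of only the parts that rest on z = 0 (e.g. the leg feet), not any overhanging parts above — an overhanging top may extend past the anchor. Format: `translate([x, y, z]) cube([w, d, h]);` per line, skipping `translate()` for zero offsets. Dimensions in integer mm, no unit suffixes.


translate([123, 383, 0]) cube([68, 108, 1551]);


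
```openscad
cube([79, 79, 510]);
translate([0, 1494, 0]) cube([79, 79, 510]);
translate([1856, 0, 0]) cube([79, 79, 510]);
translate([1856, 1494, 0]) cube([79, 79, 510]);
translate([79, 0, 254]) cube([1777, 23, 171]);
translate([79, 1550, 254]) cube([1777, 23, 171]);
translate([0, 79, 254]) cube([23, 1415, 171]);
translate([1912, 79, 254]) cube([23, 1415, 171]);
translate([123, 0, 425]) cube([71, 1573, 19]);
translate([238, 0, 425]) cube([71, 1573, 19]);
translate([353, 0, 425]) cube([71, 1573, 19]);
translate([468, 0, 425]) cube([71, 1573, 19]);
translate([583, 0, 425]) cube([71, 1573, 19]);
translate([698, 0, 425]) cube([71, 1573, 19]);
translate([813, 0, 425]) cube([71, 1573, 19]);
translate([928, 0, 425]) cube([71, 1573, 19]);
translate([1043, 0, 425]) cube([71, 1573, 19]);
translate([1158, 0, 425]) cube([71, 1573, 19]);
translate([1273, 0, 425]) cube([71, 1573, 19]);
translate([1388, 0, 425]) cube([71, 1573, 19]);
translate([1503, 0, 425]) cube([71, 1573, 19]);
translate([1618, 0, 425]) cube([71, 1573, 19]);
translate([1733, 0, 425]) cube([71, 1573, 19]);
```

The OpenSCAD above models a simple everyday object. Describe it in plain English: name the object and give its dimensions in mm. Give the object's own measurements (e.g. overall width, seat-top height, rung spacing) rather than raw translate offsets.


A bed frame 1935 mm long (x) by 1573 mm wide (y). Four 79×79 mm corner posts, 510 mm tall, at the corners of the footprint. Four rails of 23 mm thickness and 171 mm height run between adjacent posts with their undersides at z = 254 mm, their outer faces flush with the outside of the frame (the two x-running rails run between the posts' inner faces; the two y-running rails run between the posts' inner faces). 15 slats, each 71 mm wide (x) and 19 mm thick, lie across the top of the two x-running rails, running the full 1573 mm width of the frame in y; along x they sit between the end posts with a 44 mm gap after the −x posts and between neighbouring slats, leaving 52 mm before the +x posts.


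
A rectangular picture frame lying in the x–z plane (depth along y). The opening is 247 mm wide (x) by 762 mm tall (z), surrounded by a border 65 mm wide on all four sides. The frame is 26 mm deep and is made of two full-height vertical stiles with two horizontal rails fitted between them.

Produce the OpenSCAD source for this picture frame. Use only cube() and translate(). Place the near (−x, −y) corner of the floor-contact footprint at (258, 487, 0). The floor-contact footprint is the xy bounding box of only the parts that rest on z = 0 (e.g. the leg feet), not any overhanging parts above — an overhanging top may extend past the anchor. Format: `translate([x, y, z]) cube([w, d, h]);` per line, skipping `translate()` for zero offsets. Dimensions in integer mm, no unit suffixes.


translate([258, 487, 0]) cube([65, 26, 892]);
translate([570, 487, 0]) cube([65, 26, 892]);
translate([323, 487, 0]) cube([247, 26, 65]);
translate([323, 487, 827]) cube([247, 26, 65]);


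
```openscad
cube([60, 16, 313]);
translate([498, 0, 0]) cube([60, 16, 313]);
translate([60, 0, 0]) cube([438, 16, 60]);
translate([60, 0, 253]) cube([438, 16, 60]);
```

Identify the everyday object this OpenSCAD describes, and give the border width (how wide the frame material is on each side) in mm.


A picture frame. The border width is 60 mm.

Four thin pieces enclosing a rectangular opening — a picture frame. The two full-height stiles are 313 mm tall; the top rail sits at z = 253 and is 60 mm tall, so the border above the opening is 313 − 253 = 60 mm, matching the stile x-width.


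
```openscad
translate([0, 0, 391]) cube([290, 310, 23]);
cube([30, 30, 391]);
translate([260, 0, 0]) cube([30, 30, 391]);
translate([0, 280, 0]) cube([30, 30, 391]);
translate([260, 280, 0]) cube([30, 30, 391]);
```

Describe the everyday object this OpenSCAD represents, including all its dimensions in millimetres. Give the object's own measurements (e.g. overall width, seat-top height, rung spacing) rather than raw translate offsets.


A four-legged stool. The seat is a 290×310×23 mm slab whose top surface is at z = 414 mm; four square legs, each 30×30 mm in cross-section, run from the floor (z = 0) to the underside of the seat, each flush with a corner of the seat.


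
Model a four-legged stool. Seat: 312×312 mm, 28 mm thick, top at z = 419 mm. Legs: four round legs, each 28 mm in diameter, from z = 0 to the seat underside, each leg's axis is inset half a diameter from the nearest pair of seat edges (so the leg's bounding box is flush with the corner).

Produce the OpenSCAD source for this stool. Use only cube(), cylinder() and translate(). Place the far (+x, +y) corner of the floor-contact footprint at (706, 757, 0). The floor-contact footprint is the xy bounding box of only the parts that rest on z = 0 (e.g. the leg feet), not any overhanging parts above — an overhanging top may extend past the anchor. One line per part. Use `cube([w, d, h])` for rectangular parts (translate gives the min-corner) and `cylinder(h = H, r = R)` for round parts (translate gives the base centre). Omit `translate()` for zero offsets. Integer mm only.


// leg_h = 419 - 28 = 391
translate([394, 445, 391]) cube([312, 312, 28]);
translate([408, 459, 0]) cylinder(h = 391, r = 14);
translate([692, 459, 0]) cylinder(h = 391, r = 14);
translate([408, 743, 0]) cylinder(h = 391, r = 14);
translate([692, 743, 0]) cylinder(h = 391, r = 14);


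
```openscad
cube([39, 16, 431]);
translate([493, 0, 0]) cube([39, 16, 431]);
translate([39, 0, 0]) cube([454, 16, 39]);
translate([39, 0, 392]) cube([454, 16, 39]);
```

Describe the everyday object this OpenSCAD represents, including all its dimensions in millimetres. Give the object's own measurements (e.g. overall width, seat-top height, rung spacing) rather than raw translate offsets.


A rectangular picture frame lying in the x–z plane (depth along y). The opening is 454 mm wide (x) by 353 mm tall (z), surrounded by a border 39 mm wide on all four sides. The frame is 16 mm deep and is made of two full-height vertical stiles with two horizontal rails fitted between them.


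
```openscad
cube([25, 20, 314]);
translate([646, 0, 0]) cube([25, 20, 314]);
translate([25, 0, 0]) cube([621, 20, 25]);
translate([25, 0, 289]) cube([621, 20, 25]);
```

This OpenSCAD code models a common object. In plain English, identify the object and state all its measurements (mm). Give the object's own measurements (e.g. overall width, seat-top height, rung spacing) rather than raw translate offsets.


A rectangular picture frame lying in the x–z plane (depth along y). The opening is 621 mm wide (x) by 264 mm tall (z), surrounded by a border 25 mm wide on all four sides. The frame is 20 mm deep and is made of two full-height vertical stiles with two horizontal rails fitted between them.


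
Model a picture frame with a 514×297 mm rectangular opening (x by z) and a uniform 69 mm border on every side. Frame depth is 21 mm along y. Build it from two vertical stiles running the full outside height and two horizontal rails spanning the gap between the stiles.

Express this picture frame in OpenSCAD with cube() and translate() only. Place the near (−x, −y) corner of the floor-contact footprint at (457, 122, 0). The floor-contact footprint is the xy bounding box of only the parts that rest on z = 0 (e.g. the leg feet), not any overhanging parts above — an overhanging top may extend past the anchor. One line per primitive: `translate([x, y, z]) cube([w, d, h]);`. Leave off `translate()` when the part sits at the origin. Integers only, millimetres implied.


translate([457, 122, 0]) cube([69, 21, 435]);
translate([1040, 122, 0]) cube([69, 21, 435]);
translate([526, 122, 0]) cube([514, 21, 69]);
translate([526, 122, 366]) cube([514, 21, 69]);


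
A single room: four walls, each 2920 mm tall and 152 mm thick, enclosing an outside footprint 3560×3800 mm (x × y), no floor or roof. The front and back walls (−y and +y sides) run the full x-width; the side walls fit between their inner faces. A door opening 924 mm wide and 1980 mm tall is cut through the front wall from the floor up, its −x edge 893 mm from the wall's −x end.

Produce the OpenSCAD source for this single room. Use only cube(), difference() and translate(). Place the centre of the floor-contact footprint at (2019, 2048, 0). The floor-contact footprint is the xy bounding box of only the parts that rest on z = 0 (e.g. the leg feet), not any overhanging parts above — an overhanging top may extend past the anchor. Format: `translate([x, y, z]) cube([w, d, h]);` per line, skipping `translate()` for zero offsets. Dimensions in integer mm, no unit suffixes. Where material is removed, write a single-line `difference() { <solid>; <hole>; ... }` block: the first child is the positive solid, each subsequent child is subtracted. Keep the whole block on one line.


difference() { translate([239, 148, 0]) cube([3560, 152, 2920]); translate([1132, 148, 0]) cube([924, 152, 1980]); }
translate([239, 3796, 0]) cube([3560, 152, 2920]);
translate([239, 300, 0]) cube([152, 3496, 2920]);
translate([3647, 300, 0]) cube([152, 3496, 2920]);


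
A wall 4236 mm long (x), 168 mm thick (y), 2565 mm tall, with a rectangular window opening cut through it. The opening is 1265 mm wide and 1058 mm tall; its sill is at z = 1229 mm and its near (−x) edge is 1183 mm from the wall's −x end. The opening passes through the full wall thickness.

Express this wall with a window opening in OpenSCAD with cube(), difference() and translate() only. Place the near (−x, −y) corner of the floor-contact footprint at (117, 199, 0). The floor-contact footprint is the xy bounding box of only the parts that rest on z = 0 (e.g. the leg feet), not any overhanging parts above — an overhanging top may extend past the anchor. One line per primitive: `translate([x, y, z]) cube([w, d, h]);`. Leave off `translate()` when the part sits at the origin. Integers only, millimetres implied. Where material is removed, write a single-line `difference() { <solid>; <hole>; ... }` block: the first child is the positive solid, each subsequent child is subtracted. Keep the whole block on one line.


difference() { translate([117, 199, 0]) cube([4236, 168, 2565]); translate([1300, 199, 1229]) cube([1265, 168, 1058]); }


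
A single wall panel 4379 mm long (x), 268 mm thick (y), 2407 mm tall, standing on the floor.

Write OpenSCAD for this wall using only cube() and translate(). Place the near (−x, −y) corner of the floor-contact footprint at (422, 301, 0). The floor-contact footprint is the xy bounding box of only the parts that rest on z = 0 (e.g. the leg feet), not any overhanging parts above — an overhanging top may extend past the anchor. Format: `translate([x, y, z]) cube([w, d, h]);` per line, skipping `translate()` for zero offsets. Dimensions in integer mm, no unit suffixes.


translate([422, 301, 0]) cube([4379, 268, 2407]);


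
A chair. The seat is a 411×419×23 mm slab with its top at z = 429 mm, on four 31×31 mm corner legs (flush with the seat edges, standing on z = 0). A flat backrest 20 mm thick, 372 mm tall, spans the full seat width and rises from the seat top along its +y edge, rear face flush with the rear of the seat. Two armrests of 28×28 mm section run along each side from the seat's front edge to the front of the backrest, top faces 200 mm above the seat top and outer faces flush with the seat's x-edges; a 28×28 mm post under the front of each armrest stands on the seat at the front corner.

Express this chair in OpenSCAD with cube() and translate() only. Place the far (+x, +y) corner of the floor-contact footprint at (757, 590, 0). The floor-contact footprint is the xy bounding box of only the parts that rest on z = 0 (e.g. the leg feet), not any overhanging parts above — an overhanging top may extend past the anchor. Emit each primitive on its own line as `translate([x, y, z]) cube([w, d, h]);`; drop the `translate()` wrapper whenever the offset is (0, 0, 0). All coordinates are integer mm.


translate([346, 171, 406]) cube([411, 419, 23]);
translate([346, 171, 0]) cube([31, 31, 406]);
translate([726, 171, 0]) cube([31, 31, 406]);
translate([346, 559, 0]) cube([31, 31, 406]);
translate([726, 559, 0]) cube([31, 31, 406]);
translate([346, 570, 429]) cube([411, 20, 372]);
translate([346, 171, 601]) cube([28, 399, 28]);
translate([729, 171, 601]) cube([28, 399, 28]);
translate([346, 171, 429]) cube([28, 28, 172]);
translate([729, 171, 429]) cube([28, 28, 172]);


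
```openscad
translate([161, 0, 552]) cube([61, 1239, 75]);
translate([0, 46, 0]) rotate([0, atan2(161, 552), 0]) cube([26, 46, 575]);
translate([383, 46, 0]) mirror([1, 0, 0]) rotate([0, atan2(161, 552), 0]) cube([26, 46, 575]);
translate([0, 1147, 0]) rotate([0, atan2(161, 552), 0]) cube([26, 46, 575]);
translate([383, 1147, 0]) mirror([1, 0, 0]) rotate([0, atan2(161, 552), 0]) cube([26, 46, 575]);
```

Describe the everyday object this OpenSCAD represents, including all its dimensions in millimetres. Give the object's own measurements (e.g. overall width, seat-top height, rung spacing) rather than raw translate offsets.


A sawhorse. A 61×1239×75 mm beam (x, y, z) sits on two A-frame leg pairs. Each pair is two raked legs of 26×46 mm section (46 mm along y) splaying symmetrically in x. Each leg rises 552 mm vertically over 161 mm of horizontal reach and is 575 mm long along its own axis. Every leg's outer bottom edge rests on the floor and its outer top edge meets a bottom edge of the beam — the left legs (tilting toward +x) meet the beam's −x bottom edge, the right legs (their mirror images, tilting toward −x) meet its +x bottom edge — so the leg tops tuck under the beam, the beam's underside is 552 mm above the floor, and the feet are 383 mm apart outside-to-outside with the beam centred between them. The two leg pairs are set in 46 mm from either end of the beam.


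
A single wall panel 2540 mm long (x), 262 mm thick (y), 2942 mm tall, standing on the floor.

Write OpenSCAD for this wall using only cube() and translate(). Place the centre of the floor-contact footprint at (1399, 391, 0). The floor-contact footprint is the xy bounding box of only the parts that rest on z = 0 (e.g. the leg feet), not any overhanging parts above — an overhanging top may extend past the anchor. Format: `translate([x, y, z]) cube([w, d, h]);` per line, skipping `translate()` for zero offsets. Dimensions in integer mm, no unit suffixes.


translate([129, 260, 0]) cube([2540, 262, 2942]);


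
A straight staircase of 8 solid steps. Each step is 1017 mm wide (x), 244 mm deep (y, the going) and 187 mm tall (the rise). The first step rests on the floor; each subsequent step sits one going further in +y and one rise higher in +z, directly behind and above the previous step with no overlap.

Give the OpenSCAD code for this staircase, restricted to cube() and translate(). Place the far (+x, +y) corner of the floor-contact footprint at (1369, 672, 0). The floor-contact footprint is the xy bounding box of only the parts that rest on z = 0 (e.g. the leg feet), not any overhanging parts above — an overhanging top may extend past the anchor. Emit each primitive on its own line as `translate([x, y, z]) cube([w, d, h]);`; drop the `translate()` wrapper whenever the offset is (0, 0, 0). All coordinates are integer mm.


translate([352, 428, 0]) cube([1017, 244, 187]);
translate([352, 672, 187]) cube([1017, 244, 187]);
translate([352, 916, 374]) cube([1017, 244, 187]);
translate([352, 1160, 561]) cube([1017, 244, 187]);
translate([352, 1404, 748]) cube([1017, 244, 187]);
translate([352, 1648, 935]) cube([1017, 244, 187]);
translate([352, 1892, 1122]) cube([1017, 244, 187]);
translate([352, 2136, 1309]) cube([1017, 244, 187]);


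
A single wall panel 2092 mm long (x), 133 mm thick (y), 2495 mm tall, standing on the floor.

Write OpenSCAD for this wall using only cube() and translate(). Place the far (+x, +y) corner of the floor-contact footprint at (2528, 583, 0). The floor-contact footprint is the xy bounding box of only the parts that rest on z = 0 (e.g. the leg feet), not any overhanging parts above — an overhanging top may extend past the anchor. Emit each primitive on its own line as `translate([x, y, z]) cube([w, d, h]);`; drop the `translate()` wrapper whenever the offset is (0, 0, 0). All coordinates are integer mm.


translate([436, 450, 0]) cube([2092, 133, 2495]);


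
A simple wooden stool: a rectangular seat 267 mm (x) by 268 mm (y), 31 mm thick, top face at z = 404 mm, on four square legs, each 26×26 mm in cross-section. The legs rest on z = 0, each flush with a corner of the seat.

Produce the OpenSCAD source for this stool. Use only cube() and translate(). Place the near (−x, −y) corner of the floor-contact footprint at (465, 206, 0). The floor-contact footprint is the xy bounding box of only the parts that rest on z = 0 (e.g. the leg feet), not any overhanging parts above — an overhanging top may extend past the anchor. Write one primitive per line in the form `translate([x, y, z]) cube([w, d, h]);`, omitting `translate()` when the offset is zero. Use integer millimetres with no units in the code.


translate([465, 206, 373]) cube([267, 268, 31]);
translate([465, 206, 0]) cube([26, 26, 373]);
translate([706, 206, 0]) cube([26, 26, 373]);
translate([465, 448, 0]) cube([26, 26, 373]);
translate([706, 448, 0]) cube([26, 26, 373]);


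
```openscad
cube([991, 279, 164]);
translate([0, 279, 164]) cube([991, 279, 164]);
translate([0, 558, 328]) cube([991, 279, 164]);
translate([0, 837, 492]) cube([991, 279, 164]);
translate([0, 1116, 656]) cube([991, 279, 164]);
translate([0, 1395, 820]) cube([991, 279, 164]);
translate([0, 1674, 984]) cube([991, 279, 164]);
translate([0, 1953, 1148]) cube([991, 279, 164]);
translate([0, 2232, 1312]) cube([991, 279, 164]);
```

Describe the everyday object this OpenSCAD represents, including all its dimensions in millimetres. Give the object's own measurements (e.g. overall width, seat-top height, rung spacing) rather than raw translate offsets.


A straight staircase of 9 solid steps. Each step is 991 mm wide (x), 279 mm deep (y, the going) and 164 mm tall (the rise). The first step rests on the floor; each subsequent step sits one going further in +y and one rise higher in +z, directly behind and above the previous step with no overlap.


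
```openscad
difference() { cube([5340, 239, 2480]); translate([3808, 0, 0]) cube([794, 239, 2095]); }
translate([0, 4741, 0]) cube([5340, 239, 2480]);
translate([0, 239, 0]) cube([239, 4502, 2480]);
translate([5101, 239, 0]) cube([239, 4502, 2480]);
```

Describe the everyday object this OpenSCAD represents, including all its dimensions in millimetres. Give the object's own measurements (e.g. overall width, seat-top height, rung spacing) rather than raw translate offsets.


A single room: four walls, each 2480 mm tall and 239 mm thick, enclosing an outside footprint 5340×4980 mm (x × y), no floor or roof. The front and back walls (−y and +y sides) run the full x-width; the side walls fit between their inner faces. A door opening 794 mm wide and 2095 mm tall is cut through the front wall from the floor up, its −x edge 3808 mm from the wall's −x end.


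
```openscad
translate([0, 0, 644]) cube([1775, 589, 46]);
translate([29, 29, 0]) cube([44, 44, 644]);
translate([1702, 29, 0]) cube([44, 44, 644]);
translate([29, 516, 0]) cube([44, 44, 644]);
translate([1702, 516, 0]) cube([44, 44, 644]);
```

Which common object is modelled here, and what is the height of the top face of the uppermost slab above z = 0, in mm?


A table. The table height is 690 mm.

A 1775×589×46 slab sits at z = 644 on four 44 mm square posts — a table. The top surface is at 644 + 46 = 690 mm.


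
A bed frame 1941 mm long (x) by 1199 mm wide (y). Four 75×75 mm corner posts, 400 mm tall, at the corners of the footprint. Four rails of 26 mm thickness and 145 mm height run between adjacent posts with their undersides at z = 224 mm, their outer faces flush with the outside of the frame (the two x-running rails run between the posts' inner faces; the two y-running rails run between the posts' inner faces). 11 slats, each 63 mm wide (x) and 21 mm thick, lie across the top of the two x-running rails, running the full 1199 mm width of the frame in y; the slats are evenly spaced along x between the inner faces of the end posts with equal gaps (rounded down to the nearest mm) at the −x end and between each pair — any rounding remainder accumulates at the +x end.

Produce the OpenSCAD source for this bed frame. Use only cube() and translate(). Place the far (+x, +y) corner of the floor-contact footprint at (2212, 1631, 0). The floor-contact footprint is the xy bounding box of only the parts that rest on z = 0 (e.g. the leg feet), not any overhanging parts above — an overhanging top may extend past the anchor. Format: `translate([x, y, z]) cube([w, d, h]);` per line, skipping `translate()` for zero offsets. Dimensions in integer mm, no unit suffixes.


// slat z = rail_z + rail_h = 224 + 145 = 369
// slat gap = ⌊(1791 − 11·63) / 12⌋ = 91
translate([271, 432, 0]) cube([75, 75, 400]);
translate([271, 1556, 0]) cube([75, 75, 400]);
translate([2137, 432, 0]) cube([75, 75, 400]);
translate([2137, 1556, 0]) cube([75, 75, 400]);
translate([346, 432, 224]) cube([1791, 26, 145]);
translate([346, 1605, 224]) cube([1791, 26, 145]);
translate([271, 507, 224]) cube([26, 1049, 145]);
translate([2186, 507, 224]) cube([26, 1049, 145]);
translate([437, 432, 369]) cube([63, 1199, 21]);
translate([591, 432, 369]) cube([63, 1199, 21]);
translate([745, 432, 369]) cube([63, 1199, 21]);
translate([899, 432, 369]) cube([63, 1199, 21]);
translate([1053, 432, 369]) cube([63, 1199, 21]);
translate([1207, 432, 369]) cube([63, 1199, 21]);
translate([1361, 432, 369]) cube([63, 1199, 21]);
translate([1515, 432, 369]) cube([63, 1199, 21]);
translate([1669, 432, 369]) cube([63, 1199, 21]);
translate([1823, 432, 369]) cube([63, 1199, 21]);
translate([1977, 432, 369]) cube([63, 1199, 21]);


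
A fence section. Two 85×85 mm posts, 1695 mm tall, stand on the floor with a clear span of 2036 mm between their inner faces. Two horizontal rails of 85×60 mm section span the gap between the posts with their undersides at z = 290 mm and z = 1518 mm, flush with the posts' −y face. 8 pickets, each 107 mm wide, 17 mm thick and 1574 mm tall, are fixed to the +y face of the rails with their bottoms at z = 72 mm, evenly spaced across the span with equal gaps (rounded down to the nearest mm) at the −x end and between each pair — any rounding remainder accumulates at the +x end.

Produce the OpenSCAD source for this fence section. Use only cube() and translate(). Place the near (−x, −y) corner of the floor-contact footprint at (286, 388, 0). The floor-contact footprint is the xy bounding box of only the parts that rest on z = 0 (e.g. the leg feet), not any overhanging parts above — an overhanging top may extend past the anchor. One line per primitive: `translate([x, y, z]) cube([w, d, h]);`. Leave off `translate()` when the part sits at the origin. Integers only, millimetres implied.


translate([286, 388, 0]) cube([85, 85, 1695]);
translate([2407, 388, 0]) cube([85, 85, 1695]);
translate([371, 388, 290]) cube([2036, 85, 60]);
translate([371, 388, 1518]) cube([2036, 85, 60]);
translate([502, 473, 72]) cube([107, 17, 1574]);
translate([740, 473, 72]) cube([107, 17, 1574]);
translate([978, 473, 72]) cube([107, 17, 1574]);
translate([1216, 473, 72]) cube([107, 17, 1574]);
translate([1454, 473, 72]) cube([107, 17, 1574]);
translate([1692, 473, 72]) cube([107, 17, 1574]);
translate([1930, 473, 72]) cube([107, 17, 1574]);
translate([2168, 473, 72]) cube([107, 17, 1574]);


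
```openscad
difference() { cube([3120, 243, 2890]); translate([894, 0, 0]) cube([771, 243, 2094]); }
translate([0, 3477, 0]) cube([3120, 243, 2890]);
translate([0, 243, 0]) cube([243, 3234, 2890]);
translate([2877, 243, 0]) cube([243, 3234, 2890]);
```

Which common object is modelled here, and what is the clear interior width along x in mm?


A single room. The interior width is 2634 mm.

Four walls enclosing a rectangle with a door in the front wall — a room. Outside width 3120 minus two 243 mm walls gives 2634 mm.


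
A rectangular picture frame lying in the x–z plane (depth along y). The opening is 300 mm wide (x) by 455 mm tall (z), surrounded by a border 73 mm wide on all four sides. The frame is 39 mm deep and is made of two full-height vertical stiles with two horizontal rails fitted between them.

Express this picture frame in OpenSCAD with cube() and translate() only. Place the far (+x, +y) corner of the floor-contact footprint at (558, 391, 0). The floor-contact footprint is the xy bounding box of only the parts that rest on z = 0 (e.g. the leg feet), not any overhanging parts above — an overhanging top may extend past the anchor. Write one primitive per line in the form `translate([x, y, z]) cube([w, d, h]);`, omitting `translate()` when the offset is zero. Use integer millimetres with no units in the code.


translate([112, 352, 0]) cube([73, 39, 601]);
translate([485, 352, 0]) cube([73, 39, 601]);
translate([185, 352, 0]) cube([300, 39, 73]);
translate([185, 352, 528]) cube([300, 39, 73]);


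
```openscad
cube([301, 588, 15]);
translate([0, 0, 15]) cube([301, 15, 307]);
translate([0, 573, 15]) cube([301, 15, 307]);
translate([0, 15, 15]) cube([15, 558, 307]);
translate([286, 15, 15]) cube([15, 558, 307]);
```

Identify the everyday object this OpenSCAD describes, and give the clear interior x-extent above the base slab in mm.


An open box. The internal width is 271 mm.

A 301×588 base slab with four walls standing on it — an open box. The base is 301 mm wide and the walls are 15 mm thick, so the internal width is 301 − 2 × 15 = 271 mm.


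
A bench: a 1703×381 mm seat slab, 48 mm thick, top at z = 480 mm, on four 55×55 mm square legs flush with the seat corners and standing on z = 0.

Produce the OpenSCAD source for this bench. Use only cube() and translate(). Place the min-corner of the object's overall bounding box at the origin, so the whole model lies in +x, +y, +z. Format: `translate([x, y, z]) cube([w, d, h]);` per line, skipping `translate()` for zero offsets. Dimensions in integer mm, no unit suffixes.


translate([0, 0, 432]) cube([1703, 381, 48]);
cube([55, 55, 432]);
translate([0, 326, 0]) cube([55, 55, 432]);
translate([1648, 0, 0]) cube([55, 55, 432]);
translate([1648, 326, 0]) cube([55, 55, 432]);


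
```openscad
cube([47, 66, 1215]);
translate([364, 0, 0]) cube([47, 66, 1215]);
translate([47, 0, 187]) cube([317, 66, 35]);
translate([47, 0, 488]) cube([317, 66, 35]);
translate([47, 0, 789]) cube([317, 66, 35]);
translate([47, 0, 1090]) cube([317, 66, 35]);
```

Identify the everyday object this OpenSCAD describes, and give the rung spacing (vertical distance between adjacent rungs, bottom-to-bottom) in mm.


A ladder. The rung spacing is 301 mm.

Two tall 47×66 posts with 4 short bars between them — a ladder. Adjacent rungs sit at z = 187 and z = 488, so the spacing is 488 − 187 = 301 mm.


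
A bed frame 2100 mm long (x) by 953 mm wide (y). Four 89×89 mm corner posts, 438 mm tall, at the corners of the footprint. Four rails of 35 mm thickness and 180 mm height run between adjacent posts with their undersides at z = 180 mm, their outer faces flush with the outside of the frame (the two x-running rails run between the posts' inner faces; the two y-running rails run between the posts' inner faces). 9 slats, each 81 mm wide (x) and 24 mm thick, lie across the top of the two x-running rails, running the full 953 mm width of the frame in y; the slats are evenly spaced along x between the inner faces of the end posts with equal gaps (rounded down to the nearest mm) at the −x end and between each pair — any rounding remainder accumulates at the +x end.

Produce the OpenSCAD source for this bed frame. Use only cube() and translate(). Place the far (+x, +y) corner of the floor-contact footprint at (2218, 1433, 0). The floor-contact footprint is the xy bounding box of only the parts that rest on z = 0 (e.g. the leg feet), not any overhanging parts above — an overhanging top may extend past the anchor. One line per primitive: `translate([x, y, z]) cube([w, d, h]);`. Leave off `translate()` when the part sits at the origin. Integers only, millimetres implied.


// slat z = rail_z + rail_h = 180 + 180 = 360
// slat gap = ⌊(1922 − 9·81) / 10⌋ = 119
translate([118, 480, 0]) cube([89, 89, 438]);
translate([118, 1344, 0]) cube([89, 89, 438]);
translate([2129, 480, 0]) cube([89, 89, 438]);
translate([2129, 1344, 0]) cube([89, 89, 438]);
translate([207, 480, 180]) cube([1922, 35, 180]);
translate([207, 1398, 180]) cube([1922, 35, 180]);
translate([118, 569, 180]) cube([35, 775, 180]);
translate([2183, 569, 180]) cube([35, 775, 180]);
translate([326, 480, 360]) cube([81, 953, 24]);
translate([526, 480, 360]) cube([81, 953, 24]);
translate([726, 480, 360]) cube([81, 953, 24]);
translate([926, 480, 360]) cube([81, 953, 24]);
translate([1126, 480, 360]) cube([81, 953, 24]);
translate([1326, 480, 360]) cube([81, 953, 24]);
translate([1526, 480, 360]) cube([81, 953, 24]);
translate([1726, 480, 360]) cube([81, 953, 24]);
translate([1926, 480, 360]) cube([81, 953, 24]);


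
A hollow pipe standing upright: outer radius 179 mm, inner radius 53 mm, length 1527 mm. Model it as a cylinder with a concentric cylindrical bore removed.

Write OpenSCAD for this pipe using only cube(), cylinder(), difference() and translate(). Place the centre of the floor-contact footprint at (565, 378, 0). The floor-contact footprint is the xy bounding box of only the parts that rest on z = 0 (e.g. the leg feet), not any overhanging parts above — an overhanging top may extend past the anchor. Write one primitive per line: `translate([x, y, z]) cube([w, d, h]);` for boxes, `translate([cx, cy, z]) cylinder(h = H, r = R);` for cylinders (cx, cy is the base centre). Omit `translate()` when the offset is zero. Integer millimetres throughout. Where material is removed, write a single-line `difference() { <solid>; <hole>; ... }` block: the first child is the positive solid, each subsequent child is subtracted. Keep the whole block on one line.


difference() { translate([565, 378, 0]) cylinder(h = 1527, r = 179); translate([565, 378, 0]) cylinder(h = 1527, r = 53); }
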